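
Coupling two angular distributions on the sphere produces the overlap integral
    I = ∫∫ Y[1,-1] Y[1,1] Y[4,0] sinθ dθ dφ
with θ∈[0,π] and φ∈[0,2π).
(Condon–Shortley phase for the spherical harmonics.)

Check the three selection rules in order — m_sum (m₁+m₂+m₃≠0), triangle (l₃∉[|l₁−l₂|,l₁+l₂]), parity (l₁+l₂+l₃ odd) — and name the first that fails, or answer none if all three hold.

azimuthal sum: -1 + 1 + 0 = 0  ✓
0 ≤ 4 ≤ 2 (triangle on l)  ✗
L = 1 + 1 + 4 = 6 (even)

triangle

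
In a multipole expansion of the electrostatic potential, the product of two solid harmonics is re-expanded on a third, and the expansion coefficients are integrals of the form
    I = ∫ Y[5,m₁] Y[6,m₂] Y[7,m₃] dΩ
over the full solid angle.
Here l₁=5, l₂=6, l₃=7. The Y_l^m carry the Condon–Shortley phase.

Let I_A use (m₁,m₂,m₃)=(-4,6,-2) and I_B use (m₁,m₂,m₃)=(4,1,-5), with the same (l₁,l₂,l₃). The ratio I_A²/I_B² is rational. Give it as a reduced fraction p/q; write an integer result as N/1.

Shared (l₁,l₂,l₃)=(5,6,7): N and (l;000)² cancel in I_A²/I_B².
A: Δ = 4!·6!·8!/19! = 1/174594420; Racah Σ t=4..4: t=4:+1/116121600 = 1/116121600; ⇒ 3j(5 6 7; -4 6 -2)² = 27/8398, sgn -1
B: Δ = 4!·6!·8!/19! = 1/174594420; Racah Σ t=0..1: t=0:+1/14515200 t=1:−1/6220800 = -1/10886400; ⇒ 3j(5 6 7; 4 1 -5)² = 128/12597, sgn -1
I_A²/I_B² = (27/8398)/(128/12597) = 81/256

81/256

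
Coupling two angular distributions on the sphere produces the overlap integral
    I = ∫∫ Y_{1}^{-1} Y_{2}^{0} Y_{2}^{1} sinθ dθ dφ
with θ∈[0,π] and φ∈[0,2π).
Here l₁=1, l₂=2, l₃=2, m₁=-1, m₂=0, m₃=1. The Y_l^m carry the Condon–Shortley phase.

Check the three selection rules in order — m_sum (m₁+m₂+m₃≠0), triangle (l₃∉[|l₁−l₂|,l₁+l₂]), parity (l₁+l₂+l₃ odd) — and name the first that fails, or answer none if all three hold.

Σmᵢ = 0  ✓
l₃∈[|l₁−l₂|,l₁+l₂]=[1,3], have l₃=2  ✓
Σlᵢ = 5 ⇒ odd  ✗

parity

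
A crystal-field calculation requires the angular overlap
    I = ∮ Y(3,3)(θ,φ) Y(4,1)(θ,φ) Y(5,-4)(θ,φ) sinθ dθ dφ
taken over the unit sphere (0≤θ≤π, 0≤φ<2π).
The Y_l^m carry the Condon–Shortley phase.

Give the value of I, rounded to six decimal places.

Checks pass: Σm=0; 12 even; l₃=5∈[1,7].
(2·3+1)(2·4+1)(2·5+1) = 693
Δ: 2! 4! 6! / 13! → 1/180180
sum: t=0:+1/576 t=1:−1/144 t=2:+1/576 = -1/288
3j²(3 4 5; 0 0 0) = Δ·Π!·Σ² = 20/1001  (sign +1)
sum: t=0:+1/5760 = 1/5760
3j²(3 4 5; 3 1 -4) = Δ·Π!·Σ² = 9/286  (sign -1)
combine: 4πI² = 693·20/1001·9/286 = 810/1859
take √, sign -1: I = -0.18620781

-0.186208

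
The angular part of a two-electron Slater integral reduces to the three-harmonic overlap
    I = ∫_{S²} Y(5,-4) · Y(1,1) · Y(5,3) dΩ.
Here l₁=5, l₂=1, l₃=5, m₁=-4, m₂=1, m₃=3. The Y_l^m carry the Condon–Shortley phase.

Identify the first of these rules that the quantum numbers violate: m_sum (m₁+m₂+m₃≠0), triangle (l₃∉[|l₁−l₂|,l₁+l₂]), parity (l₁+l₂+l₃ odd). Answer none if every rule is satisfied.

parity

azimuthal sum: -4 + 1 + 3 = 0  ✓
4 ≤ 5 ≤ 6 (triangle on l)  ✓
L = 5 + 1 + 5 = 11 (odd)  ✗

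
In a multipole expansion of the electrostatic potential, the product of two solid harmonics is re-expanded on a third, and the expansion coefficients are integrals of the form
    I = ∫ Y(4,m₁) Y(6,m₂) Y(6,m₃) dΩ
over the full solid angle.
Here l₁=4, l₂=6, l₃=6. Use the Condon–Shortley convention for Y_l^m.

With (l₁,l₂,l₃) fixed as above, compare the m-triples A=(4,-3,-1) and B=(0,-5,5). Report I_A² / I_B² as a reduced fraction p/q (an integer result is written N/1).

Same 4,6,6: normalisation and zero-m 3j drop out of the ratio.
A: Δ: 4! 4! 8! / 17! → 1/15315300; sum: t=0:+1/414720 = 1/414720; 3j²(4 6 6; 4 -3 -1) = Δ·Π!·Σ² = 49/2431  (sign -1)
B: Δ: 4! 4! 8! / 17! → 1/15315300; sum: t=0:+1/2903040 t=1:−1/1451520 = -1/2903040; 3j²(4 6 6; 0 -5 5) = Δ·Π!·Σ² = 11/1547  (sign +1)
I_A²/I_B² = (49/2431)/(11/1547) = 343/121

343/121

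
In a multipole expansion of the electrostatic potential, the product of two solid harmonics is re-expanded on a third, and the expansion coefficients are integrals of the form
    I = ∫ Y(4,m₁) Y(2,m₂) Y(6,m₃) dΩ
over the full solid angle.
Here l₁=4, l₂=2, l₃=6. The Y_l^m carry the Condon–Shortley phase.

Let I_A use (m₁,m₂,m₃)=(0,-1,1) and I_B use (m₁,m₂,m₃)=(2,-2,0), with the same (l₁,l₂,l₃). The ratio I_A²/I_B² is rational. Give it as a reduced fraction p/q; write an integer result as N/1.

Same 4,2,6: normalisation and zero-m 3j drop out of the ratio.
A: Δ: 0! 8! 4! / 13! → 1/6435; sum: t=0:+1/3456 = 1/3456; 3j²(4 2 6; 0 -1 1) = Δ·Π!·Σ² = 35/1287  (sign -1)
B: Δ: 0! 8! 4! / 13! → 1/6435; sum: t=0:+1/34560 = 1/34560; 3j²(4 2 6; 2 -2 0) = Δ·Π!·Σ² = 1/429  (sign +1)
I_A²/I_B² = (35/1287)/(1/429) = 35/3

35/3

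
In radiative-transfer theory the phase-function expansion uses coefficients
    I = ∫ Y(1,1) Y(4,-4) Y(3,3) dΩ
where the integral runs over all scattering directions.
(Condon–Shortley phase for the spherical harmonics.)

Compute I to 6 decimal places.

0.325735

Checks pass: Σm=0; 8 even; l₃=3∈[3,5].
(2·1+1)(2·4+1)(2·3+1) = 189
Δ: 2! 0! 6! / 9! → 1/252
sum: t=1:−1/36 = -1/36
3j²(1 4 3; 0 0 0) = Δ·Π!·Σ² = 4/63  (sign +1)
sum: t=0:+1/1440 = 1/1440
3j²(1 4 3; 1 -4 3) = Δ·Π!·Σ² = 1/9  (sign +1)
combine: 4πI² = 189·4/63·1/9 = 4/3
take √, sign +1: I = 0.32573501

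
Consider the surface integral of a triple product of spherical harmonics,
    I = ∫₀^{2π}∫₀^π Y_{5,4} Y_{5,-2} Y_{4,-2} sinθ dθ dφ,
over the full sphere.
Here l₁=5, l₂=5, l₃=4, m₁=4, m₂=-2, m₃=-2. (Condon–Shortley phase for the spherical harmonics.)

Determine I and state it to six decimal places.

m-sum 0 ✓  L=14 even ✓  0≤4≤10 ✓
Π(2lᵢ+1) = 11×11×9 = 1089
triangle coeff Δ(5,5,4) = 1/3153150
Σ_t [1,5]: t=1:−1/69120 t=2:+1/1728 t=3:−1/576 t=4:+1/1728 t=5:−1/69120 = -7/11520
(3j)²=2/143 [(5 5 4; 0 0 0)], sign=-1
Σ_t [0,1]: t=0:+1/25920 t=1:−1/11520 = -1/20736
(3j)²=5/429 [(5 5 4; 4 -2 -2)], sign=-1
⇒ 4πI² = 30/169
I = (+1)√(30/169/(4π)) = 0.11885360

0.118854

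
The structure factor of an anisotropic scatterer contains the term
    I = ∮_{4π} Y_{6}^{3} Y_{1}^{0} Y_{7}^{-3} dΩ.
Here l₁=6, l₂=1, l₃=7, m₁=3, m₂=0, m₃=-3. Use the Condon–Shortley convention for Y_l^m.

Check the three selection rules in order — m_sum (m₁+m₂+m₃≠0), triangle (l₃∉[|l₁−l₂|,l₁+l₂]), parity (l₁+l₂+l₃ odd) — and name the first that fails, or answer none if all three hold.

m₁+m₂+m₃ = 3 + 0 − 3 = 0  ✓
triangle: |6−1|=5 ≤ l₃=7 ≤ 6+1=7  ✓
parity: l₁+l₂+l₃ = 14 is even  ✓

none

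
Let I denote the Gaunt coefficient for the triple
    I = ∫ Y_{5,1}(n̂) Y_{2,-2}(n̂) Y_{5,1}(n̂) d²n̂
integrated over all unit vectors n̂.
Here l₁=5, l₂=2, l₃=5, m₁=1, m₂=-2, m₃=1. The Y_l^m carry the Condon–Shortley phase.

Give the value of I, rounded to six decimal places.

Rules hold: Σm=0, L=12 even, 3≤5≤7.
N = 11·5·11 = 605
Δ = 2!·8!·2!/13! = 1/38610
Racah Σ t=0..2: t=0:+1/2880 t=1:−1/576 t=2:+1/2880 = -1/960
⇒ 3j(5 2 5; 0 0 0)² = 10/429, sgn +1
Racah Σ t=0..0: t=0:+1/2304 = 1/2304
⇒ 3j(5 2 5; 1 -2 1)² = 5/143, sgn +1
4πI² = N·(3j₀)²·(3jₘ)² = 250/507
I = +1·√(0.493097/4π) = 0.19808933

0.198089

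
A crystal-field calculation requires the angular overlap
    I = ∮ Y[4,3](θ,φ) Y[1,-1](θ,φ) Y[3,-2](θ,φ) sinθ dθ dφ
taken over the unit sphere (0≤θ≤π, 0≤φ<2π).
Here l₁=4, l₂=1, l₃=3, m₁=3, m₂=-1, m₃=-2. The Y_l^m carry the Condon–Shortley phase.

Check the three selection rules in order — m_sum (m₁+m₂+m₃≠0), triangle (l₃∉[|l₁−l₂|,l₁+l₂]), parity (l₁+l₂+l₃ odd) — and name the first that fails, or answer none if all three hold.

none

azimuthal sum: 3 − 1 − 2 = 0  ✓
3 ≤ 3 ≤ 5 (triangle on l)  ✓
L = 4 + 1 + 3 = 8 (even)  ✓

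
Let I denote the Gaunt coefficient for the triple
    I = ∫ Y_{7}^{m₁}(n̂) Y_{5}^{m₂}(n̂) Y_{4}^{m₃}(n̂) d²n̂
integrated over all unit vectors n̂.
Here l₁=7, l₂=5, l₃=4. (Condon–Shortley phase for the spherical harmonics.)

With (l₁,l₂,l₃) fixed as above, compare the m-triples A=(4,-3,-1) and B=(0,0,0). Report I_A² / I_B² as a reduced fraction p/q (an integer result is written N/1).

Same 7,5,4: normalisation and zero-m 3j drop out of the ratio.
A: Δ: 8! 6! 2! / 17! → 1/6126120; sum: t=0:+1/2903040 t=1:−1/241920 t=2:+1/345600 = -13/14515200; 3j²(7 5 4; 4 -3 -1) = Δ·Π!·Σ² = 13/7140  (sign +1)
B: Δ: 8! 6! 2! / 17! → 1/6126120; sum: t=3:−1/69120 t=4:+1/20736 t=5:−1/69120 = 1/51840; 3j²(7 5 4; 0 0 0) = Δ·Π!·Σ² = 280/21879  (sign +1)
I_A²/I_B² = (13/7140)/(280/21879) = 5577/39200

5577/39200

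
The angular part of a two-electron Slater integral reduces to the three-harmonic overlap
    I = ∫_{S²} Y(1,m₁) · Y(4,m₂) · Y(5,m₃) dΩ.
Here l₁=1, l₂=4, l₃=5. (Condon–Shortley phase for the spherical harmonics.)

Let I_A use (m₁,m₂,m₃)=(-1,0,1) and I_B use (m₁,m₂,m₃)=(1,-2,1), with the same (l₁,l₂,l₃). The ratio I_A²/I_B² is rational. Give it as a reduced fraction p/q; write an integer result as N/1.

Shared (l₁,l₂,l₃)=(1,4,5): N and (l;000)² cancel in I_A²/I_B².
A: Δ = 0!·2!·8!/11! = 1/495; Racah Σ t=0..0: t=0:+1/1152 = 1/1152; ⇒ 3j(1 4 5; -1 0 1)² = 1/33, sgn +1
B: Δ = 0!·2!·8!/11! = 1/495; Racah Σ t=0..0: t=0:+1/2880 = 1/2880; ⇒ 3j(1 4 5; 1 -2 1)² = 2/165, sgn +1
I_A²/I_B² = (1/33)/(2/165) = 5/2

5/2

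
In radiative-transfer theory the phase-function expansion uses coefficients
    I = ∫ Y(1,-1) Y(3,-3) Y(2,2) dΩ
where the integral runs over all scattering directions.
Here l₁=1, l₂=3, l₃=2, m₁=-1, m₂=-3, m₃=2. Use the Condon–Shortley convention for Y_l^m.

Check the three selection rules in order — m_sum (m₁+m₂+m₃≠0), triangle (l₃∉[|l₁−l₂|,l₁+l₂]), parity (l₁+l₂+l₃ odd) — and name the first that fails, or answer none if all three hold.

m_sum

Σmᵢ = -2  ✗
l₃∈[|l₁−l₂|,l₁+l₂]=[2,4], have l₃=2
Σlᵢ = 6 ⇒ even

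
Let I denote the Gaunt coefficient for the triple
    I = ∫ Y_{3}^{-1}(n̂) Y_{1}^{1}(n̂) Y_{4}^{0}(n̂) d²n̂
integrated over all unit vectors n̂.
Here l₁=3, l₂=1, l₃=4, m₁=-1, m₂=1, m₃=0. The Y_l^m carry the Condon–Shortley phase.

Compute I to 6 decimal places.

0.150786

Checks pass: Σm=0; 8 even; l₃=4∈[2,4].
(2·3+1)(2·1+1)(2·4+1) = 189
Δ: 0! 6! 2! / 9! → 1/252
sum: t=0:+1/36 = 1/36
3j²(3 1 4; 0 0 0) = Δ·Π!·Σ² = 4/63  (sign +1)
sum: t=0:+1/96 = 1/96
3j²(3 1 4; -1 1 0) = Δ·Π!·Σ² = 1/42  (sign +1)
combine: 4πI² = 189·4/63·1/42 = 2/7
take √, sign +1: I = 0.15078601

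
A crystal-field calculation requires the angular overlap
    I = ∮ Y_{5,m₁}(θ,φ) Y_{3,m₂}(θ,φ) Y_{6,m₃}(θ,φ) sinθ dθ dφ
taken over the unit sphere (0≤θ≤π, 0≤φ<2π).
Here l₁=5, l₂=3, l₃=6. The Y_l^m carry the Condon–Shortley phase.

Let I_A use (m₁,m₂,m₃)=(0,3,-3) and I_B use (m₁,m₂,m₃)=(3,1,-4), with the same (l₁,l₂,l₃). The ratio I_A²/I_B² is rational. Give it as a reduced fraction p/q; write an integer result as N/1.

14/5

Shared (l₁,l₂,l₃)=(5,3,6): N and (l;000)² cancel in I_A²/I_B².
A: Δ = 2!·8!·4!/15! = 1/675675; Racah Σ t=2..2: t=2:+1/34560 = 1/34560; ⇒ 3j(5 3 6; 0 3 -3)² = 4/143, sgn -1
B: Δ = 2!·8!·4!/15! = 1/675675; Racah Σ t=0..2: t=0:+1/69120 t=1:−1/30240 t=2:+1/322560 = -1/64512; ⇒ 3j(5 3 6; 3 1 -4)² = 10/1001, sgn -1
I_A²/I_B² = (4/143)/(10/1001) = 14/5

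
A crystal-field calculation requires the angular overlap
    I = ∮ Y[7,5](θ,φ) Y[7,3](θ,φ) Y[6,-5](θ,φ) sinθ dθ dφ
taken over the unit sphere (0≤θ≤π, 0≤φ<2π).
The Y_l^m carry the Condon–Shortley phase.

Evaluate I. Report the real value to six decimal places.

Σmᵢ = 3 ≠ 0, so the φ-integral vanishes; I = 0

0.000000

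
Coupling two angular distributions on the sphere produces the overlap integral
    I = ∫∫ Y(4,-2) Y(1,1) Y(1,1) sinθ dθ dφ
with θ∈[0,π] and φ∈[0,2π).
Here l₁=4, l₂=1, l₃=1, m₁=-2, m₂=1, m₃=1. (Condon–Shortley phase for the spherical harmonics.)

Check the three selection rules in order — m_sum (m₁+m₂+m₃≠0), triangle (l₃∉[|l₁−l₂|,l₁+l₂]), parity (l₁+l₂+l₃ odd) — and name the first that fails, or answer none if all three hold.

triangle

Σmᵢ = 0  ✓
l₃∈[|l₁−l₂|,l₁+l₂]=[3,5], have l₃=1  ✗
Σlᵢ = 6 ⇒ even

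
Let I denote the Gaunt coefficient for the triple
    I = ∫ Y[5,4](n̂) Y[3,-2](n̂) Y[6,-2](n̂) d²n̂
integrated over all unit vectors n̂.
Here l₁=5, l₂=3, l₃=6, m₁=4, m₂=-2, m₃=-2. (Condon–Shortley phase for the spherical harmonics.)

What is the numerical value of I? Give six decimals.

Checks pass: Σm=0; 14 even; l₃=6∈[2,8].
(2·5+1)(2·3+1)(2·6+1) = 1001
Δ: 2! 8! 4! / 15! → 1/675675
sum: t=0:+1/8640 t=1:−1/2304 t=2:+1/8640 = -7/34560
3j²(5 3 6; 0 0 0) = Δ·Π!·Σ² = 7/429  (sign -1)
sum: t=0:+1/60480 t=1:−1/967680 = 1/64512
3j²(5 3 6; 4 -2 -2) = Δ·Π!·Σ² = 15/1001  (sign +1)
combine: 4πI² = 1001·7/429·15/1001 = 35/143
take √, sign -1: I = -0.13956004

-0.139560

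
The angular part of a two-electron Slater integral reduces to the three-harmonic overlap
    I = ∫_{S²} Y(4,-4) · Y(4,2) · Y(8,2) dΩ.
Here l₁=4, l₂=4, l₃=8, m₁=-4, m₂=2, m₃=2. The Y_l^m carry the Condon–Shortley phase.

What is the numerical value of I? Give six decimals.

Checks pass: Σm=0; 16 even; l₃=8∈[0,8].
(2·4+1)(2·4+1)(2·8+1) = 1377
Δ: 0! 8! 8! / 17! → 1/218790
sum: t=0:+1/331776 = 1/331776
3j²(4 4 8; 0 0 0) = Δ·Π!·Σ² = 490/21879  (sign +1)
sum: t=0:+1/58060800 = 1/58060800
3j²(4 4 8; -4 2 2) = Δ·Π!·Σ² = 1/4862  (sign +1)
combine: 4πI² = 1377·490/21879·1/4862 = 2205/347633
take √, sign +1: I = 0.02246668

0.022467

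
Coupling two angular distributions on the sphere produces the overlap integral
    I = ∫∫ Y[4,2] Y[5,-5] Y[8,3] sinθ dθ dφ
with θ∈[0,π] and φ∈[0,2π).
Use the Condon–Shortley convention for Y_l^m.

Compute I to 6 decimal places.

0.000000

L=17 odd ⇒ parity kills the (l;000) factor ⇒ I = 0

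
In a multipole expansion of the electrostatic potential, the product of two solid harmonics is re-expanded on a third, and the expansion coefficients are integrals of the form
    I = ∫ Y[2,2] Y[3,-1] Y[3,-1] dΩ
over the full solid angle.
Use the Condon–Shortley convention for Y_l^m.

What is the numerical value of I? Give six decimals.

0.206013

m-sum 0 ✓  L=8 even ✓  1≤3≤5 ✓
Π(2lᵢ+1) = 5×7×7 = 245
triangle coeff Δ(2,3,3) = 1/3780
Σ_t [0,2]: t=0:+1/24 t=1:−1/4 t=2:+1/24 = -1/6
(3j)²=4/105 [(2 3 3; 0 0 0)], sign=+1
Σ_t [0,0]: t=0:+1/16 = 1/16
(3j)²=2/35 [(2 3 3; 2 -1 -1)], sign=+1
⇒ 4πI² = 8/15
I = (+1)√(8/15/(4π)) = 0.20601291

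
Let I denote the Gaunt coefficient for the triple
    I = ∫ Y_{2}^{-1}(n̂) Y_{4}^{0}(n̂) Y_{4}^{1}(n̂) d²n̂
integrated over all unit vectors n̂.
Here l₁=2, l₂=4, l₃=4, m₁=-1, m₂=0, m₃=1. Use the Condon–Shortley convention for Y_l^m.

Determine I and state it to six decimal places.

Checks pass: Σm=0; 10 even; l₃=4∈[2,6].
(2·2+1)(2·4+1)(2·4+1) = 405
Δ: 2! 2! 6! / 11! → 1/13860
sum: t=0:+1/192 t=1:−1/36 t=2:+1/192 = -5/288
3j²(2 4 4; 0 0 0) = Δ·Π!·Σ² = 20/693  (sign -1)
sum: t=1:−1/72 t=2:+1/96 = -1/288
3j²(2 4 4; -1 0 1) = Δ·Π!·Σ² = 1/462  (sign +1)
combine: 4πI² = 405·20/693·1/462 = 150/5929
take √, sign -1: I = -0.04486937

-0.044869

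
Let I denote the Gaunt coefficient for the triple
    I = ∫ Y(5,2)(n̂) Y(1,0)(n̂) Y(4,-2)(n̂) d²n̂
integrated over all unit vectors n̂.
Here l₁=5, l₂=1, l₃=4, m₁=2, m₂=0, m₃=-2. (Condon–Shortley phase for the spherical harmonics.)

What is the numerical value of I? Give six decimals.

0.225034

Rules hold: Σm=0, L=10 even, 4≤4≤6.
N = 11·3·9 = 297
Δ = 2!·8!·0!/11! = 1/495
Racah Σ t=1..1: t=1:−1/576 = -1/576
⇒ 3j(5 1 4; 0 0 0)² = 5/99, sgn -1
Racah Σ t=1..1: t=1:−1/1440 = -1/1440
⇒ 3j(5 1 4; 2 0 -2)² = 7/165, sgn -1
4πI² = N·(3j₀)²·(3jₘ)² = 7/11
I = +1·√(0.636364/4π) = 0.22503380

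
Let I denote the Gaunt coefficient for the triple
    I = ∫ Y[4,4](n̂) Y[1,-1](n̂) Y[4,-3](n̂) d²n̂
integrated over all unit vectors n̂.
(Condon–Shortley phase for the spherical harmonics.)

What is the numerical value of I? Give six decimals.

0.000000

L=9 odd ⇒ parity kills the (l;000) factor ⇒ I = 0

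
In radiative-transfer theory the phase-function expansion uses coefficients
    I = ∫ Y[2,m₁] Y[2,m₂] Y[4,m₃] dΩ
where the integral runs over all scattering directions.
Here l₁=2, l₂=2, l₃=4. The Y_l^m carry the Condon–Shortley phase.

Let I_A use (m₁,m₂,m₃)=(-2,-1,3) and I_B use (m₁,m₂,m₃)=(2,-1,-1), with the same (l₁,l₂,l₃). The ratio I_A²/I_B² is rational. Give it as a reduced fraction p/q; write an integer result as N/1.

l's match ⇒ only the (l;m) 3-j factors differ between A and B.
A: triangle coeff Δ(2,2,4) = 1/630; Σ_t [0,0]: t=0:+1/144 = 1/144; (3j)²=1/18 [(2 2 4; -2 -1 3)], sign=-1
B: triangle coeff Δ(2,2,4) = 1/630; Σ_t [0,0]: t=0:+1/144 = 1/144; (3j)²=1/126 [(2 2 4; 2 -1 -1)], sign=-1
I_A²/I_B² = (1/18)/(1/126) = 7/1

7/1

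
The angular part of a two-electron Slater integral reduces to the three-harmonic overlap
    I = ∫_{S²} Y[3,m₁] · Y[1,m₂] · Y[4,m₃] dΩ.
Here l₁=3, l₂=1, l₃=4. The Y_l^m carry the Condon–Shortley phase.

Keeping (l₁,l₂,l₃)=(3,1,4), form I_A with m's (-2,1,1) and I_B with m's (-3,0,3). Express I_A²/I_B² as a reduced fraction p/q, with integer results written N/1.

Same 3,1,4: normalisation and zero-m 3j drop out of the ratio.
A: Δ: 0! 6! 2! / 9! → 1/252; sum: t=0:+1/240 = 1/240; 3j²(3 1 4; -2 1 1) = Δ·Π!·Σ² = 1/84  (sign -1)
B: Δ: 0! 6! 2! / 9! → 1/252; sum: t=0:+1/720 = 1/720; 3j²(3 1 4; -3 0 3) = Δ·Π!·Σ² = 1/36  (sign -1)
I_A²/I_B² = (1/84)/(1/36) = 3/7

3/7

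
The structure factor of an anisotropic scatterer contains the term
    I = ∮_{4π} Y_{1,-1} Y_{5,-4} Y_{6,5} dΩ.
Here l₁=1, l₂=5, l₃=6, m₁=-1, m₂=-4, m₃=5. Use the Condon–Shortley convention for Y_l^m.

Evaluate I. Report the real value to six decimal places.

m-sum 0 ✓  L=12 even ✓  4≤6≤6 ✓
Π(2lᵢ+1) = 3×11×13 = 429
triangle coeff Δ(1,5,6) = 1/858
Σ_t [0,0]: t=0:+1/14400 = 1/14400
(3j)²=6/143 [(1 5 6; 0 0 0)], sign=+1
Σ_t [0,0]: t=0:+1/725760 = 1/725760
(3j)²=5/78 [(1 5 6; -1 -4 5)], sign=-1
⇒ 4πI² = 15/13
I = (-1)√(15/13/(4π)) = -0.30301841

-0.303018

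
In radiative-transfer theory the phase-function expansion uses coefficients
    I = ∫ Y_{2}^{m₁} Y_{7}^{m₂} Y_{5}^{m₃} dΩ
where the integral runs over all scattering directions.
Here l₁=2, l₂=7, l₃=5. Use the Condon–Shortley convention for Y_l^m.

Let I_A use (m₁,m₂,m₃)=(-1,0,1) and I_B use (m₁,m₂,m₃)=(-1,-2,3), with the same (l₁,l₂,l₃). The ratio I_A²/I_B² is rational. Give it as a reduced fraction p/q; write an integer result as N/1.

49/18

l's match ⇒ only the (l;m) 3-j factors differ between A and B.
A: triangle coeff Δ(2,7,5) = 1/15015; Σ_t [3,3]: t=3:−1/103680 = -1/103680; (3j)²=7/429 [(2 7 5; -1 0 1)], sign=-1
B: triangle coeff Δ(2,7,5) = 1/15015; Σ_t [3,3]: t=3:−1/483840 = -1/483840; (3j)²=6/1001 [(2 7 5; -1 -2 3)], sign=-1
I_A²/I_B² = (7/429)/(6/1001) = 49/18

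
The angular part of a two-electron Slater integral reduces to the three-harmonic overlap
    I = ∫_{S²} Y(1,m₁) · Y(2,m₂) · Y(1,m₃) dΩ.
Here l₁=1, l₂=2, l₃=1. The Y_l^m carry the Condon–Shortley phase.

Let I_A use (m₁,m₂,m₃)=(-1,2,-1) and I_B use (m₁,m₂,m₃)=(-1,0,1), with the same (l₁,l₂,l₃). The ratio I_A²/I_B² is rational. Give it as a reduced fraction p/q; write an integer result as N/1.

l's match ⇒ only the (l;m) 3-j factors differ between A and B.
A: triangle coeff Δ(1,2,1) = 1/30; Σ_t [2,2]: t=2:+1/4 = 1/4; (3j)²=1/5 [(1 2 1; -1 2 -1)], sign=+1
B: triangle coeff Δ(1,2,1) = 1/30; Σ_t [2,2]: t=2:+1/4 = 1/4; (3j)²=1/30 [(1 2 1; -1 0 1)], sign=+1
I_A²/I_B² = (1/5)/(1/30) = 6/1

6/1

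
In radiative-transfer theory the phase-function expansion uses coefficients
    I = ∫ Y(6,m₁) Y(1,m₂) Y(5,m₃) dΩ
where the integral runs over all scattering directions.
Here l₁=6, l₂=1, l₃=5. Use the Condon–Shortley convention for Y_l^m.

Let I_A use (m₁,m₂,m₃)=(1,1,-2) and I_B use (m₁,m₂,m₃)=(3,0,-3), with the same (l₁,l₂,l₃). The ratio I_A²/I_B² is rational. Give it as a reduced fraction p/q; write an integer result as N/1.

10/27

Same 6,1,5: normalisation and zero-m 3j drop out of the ratio.
A: Δ: 2! 10! 0! / 13! → 1/858; sum: t=2:+1/60480 = 1/60480; 3j²(6 1 5; 1 1 -2) = Δ·Π!·Σ² = 5/429  (sign -1)
B: Δ: 2! 10! 0! / 13! → 1/858; sum: t=1:−1/80640 = -1/80640; 3j²(6 1 5; 3 0 -3) = Δ·Π!·Σ² = 9/286  (sign -1)
I_A²/I_B² = (5/429)/(9/286) = 10/27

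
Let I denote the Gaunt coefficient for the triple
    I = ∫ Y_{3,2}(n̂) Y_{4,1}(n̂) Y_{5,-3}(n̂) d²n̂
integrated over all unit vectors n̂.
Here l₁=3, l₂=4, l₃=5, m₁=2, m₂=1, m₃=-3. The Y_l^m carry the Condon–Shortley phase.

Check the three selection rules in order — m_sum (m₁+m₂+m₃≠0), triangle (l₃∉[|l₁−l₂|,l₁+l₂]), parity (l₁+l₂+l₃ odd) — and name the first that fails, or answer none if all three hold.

Σmᵢ = 0  ✓
l₃∈[|l₁−l₂|,l₁+l₂]=[1,7], have l₃=5  ✓
Σlᵢ = 12 ⇒ even  ✓

none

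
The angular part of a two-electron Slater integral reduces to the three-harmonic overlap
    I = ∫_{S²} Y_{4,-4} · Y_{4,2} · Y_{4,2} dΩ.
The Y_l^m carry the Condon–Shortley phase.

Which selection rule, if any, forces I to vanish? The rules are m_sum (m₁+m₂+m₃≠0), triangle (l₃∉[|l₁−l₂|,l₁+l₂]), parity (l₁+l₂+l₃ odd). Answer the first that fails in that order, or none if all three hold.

none

azimuthal sum: -4 + 2 + 2 = 0  ✓
0 ≤ 4 ≤ 8 (triangle on l)  ✓
L = 4 + 4 + 4 = 12 (even)  ✓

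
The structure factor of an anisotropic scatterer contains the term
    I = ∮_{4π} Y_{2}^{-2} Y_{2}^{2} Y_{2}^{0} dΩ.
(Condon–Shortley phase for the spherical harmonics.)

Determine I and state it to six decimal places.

-0.180224

m-sum 0 ✓  L=6 even ✓  0≤2≤4 ✓
Π(2lᵢ+1) = 5×5×5 = 125
triangle coeff Δ(2,2,2) = 1/630
Σ_t [0,2]: t=0:+1/8 t=1:−1/1 t=2:+1/8 = -3/4
(3j)²=2/35 [(2 2 2; 0 0 0)], sign=-1
Σ_t [2,2]: t=2:+1/8 = 1/8
(3j)²=2/35 [(2 2 2; -2 2 0)], sign=+1
⇒ 4πI² = 20/49
I = (-1)√(20/49/(4π)) = -0.18022375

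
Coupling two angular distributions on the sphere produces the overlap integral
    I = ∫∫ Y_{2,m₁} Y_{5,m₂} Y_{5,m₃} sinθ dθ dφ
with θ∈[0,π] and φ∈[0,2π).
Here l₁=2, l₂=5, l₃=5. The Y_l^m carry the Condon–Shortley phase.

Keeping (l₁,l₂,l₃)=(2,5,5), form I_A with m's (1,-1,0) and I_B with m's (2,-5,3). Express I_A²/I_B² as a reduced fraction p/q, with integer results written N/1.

1/6

Same 2,5,5: normalisation and zero-m 3j drop out of the ratio.
A: Δ: 2! 2! 8! / 13! → 1/38610; sum: t=0:+1/1152 t=1:−1/1440 = 1/5760; 3j²(2 5 5; 1 -1 0) = Δ·Π!·Σ² = 1/858  (sign -1)
B: Δ: 2! 2! 8! / 13! → 1/38610; sum: t=0:+1/161280 = 1/161280; 3j²(2 5 5; 2 -5 3) = Δ·Π!·Σ² = 1/143  (sign +1)
I_A²/I_B² = (1/858)/(1/143) = 1/6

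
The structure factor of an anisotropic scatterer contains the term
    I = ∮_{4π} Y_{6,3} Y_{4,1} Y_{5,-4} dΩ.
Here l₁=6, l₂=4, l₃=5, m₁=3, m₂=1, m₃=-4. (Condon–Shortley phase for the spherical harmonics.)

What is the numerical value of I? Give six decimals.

Σlᵢ=15 odd — θ-integrand is odd under cosθ→−cosθ; I=0

0.000000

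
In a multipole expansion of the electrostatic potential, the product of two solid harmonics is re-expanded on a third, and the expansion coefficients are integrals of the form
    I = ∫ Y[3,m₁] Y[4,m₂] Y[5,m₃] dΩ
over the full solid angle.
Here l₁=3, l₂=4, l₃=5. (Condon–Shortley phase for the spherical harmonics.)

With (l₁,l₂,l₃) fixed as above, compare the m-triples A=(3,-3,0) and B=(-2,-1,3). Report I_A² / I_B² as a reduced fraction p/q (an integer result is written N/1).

Same 3,4,5: normalisation and zero-m 3j drop out of the ratio.
A: Δ: 2! 4! 6! / 13! → 1/180180; sum: t=0:+1/5760 = 1/5760; 3j²(3 4 5; 3 -3 0) = Δ·Π!·Σ² = 5/572  (sign -1)
B: Δ: 2! 4! 6! / 13! → 1/180180; sum: t=1:−1/1152 t=2:+1/1440 = -1/5760; 3j²(3 4 5; -2 -1 3) = Δ·Π!·Σ² = 1/858  (sign -1)
I_A²/I_B² = (5/572)/(1/858) = 15/2

15/2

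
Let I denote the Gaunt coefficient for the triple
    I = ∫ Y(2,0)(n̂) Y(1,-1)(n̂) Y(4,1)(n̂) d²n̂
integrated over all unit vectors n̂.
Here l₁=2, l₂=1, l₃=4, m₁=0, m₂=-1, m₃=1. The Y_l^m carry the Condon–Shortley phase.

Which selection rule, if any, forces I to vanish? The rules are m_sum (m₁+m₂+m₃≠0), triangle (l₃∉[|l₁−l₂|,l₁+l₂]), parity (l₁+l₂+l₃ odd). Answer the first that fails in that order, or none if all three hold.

triangle

m₁+m₂+m₃ = 0 − 1 + 1 = 0  ✓
triangle: |2−1|=1 ≤ l₃=4 ≤ 2+1=3  ✗
parity: l₁+l₂+l₃ = 7 is odd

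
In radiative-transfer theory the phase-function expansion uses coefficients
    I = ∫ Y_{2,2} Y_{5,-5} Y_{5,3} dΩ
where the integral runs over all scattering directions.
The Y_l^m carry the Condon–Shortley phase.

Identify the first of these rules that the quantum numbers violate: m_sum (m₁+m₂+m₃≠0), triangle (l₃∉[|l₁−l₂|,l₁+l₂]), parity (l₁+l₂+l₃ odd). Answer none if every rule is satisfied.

none

Σmᵢ = 0  ✓
l₃∈[|l₁−l₂|,l₁+l₂]=[3,7], have l₃=5  ✓
Σlᵢ = 12 ⇒ even  ✓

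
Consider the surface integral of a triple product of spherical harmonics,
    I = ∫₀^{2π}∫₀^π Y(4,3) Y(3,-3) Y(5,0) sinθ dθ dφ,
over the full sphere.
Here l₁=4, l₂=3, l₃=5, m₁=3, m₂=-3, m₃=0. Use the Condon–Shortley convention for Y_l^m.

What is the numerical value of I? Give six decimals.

-0.098140

m-sum 0 ✓  L=12 even ✓  1≤5≤7 ✓
Π(2lᵢ+1) = 9×7×11 = 693
triangle coeff Δ(4,3,5) = 1/180180
Σ_t [0,2]: t=0:+1/576 t=1:−1/144 t=2:+1/576 = -1/288
(3j)²=20/1001 [(4 3 5; 0 0 0)], sign=+1
Σ_t [0,0]: t=0:+1/5760 = 1/5760
(3j)²=5/572 [(4 3 5; 3 -3 0)], sign=-1
⇒ 4πI² = 225/1859
I = (-1)√(225/1859/(4π)) = -0.09814013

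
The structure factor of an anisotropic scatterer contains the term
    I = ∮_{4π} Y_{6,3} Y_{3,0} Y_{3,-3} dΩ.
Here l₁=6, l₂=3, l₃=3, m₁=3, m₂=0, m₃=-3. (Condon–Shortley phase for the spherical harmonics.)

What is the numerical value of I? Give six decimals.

-0.108647

Checks pass: Σm=0; 12 even; l₃=3∈[3,9].
(2·6+1)(2·3+1)(2·3+1) = 637
Δ: 6! 6! 0! / 13! → 1/12012
sum: t=3:−1/1296 = -1/1296
3j²(6 3 3; 0 0 0) = Δ·Π!·Σ² = 100/3003  (sign +1)
sum: t=3:−1/25920 = -1/25920
3j²(6 3 3; 3 0 -3) = Δ·Π!·Σ² = 1/143  (sign -1)
combine: 4πI² = 637·100/3003·1/143 = 700/4719
take √, sign -1: I = -0.10864734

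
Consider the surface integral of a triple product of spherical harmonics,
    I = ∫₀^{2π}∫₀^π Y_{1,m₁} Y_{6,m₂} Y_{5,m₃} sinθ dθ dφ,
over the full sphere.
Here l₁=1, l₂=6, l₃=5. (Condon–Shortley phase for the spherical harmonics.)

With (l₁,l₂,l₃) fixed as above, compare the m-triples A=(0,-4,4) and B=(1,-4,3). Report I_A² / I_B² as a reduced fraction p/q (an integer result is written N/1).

4/9

Same 1,6,5: normalisation and zero-m 3j drop out of the ratio.
A: Δ: 2! 0! 10! / 13! → 1/858; sum: t=1:−1/362880 = -1/362880; 3j²(1 6 5; 0 -4 4) = Δ·Π!·Σ² = 10/429  (sign +1)
B: Δ: 2! 0! 10! / 13! → 1/858; sum: t=0:+1/161280 = 1/161280; 3j²(1 6 5; 1 -4 3) = Δ·Π!·Σ² = 15/286  (sign +1)
I_A²/I_B² = (10/429)/(15/286) = 4/9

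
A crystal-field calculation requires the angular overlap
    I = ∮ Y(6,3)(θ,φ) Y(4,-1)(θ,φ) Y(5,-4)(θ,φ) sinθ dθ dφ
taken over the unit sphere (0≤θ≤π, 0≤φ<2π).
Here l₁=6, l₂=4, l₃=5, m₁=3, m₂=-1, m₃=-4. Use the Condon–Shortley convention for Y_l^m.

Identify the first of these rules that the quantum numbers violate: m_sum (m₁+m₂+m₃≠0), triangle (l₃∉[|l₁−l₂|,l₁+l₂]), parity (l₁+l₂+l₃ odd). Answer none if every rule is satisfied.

m_sum

azimuthal sum: 3 − 1 − 4 = -2  ✗
2 ≤ 5 ≤ 10 (triangle on l)
L = 6 + 4 + 5 = 15 (odd)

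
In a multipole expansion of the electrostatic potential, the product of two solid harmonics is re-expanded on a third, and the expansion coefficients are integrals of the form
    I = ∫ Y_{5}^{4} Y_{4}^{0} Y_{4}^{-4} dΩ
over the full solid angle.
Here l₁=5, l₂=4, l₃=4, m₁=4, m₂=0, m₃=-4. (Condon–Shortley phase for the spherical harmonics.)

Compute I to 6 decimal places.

l₁+l₂+l₃=13 is odd: 3j(l;000)=0 ⇒ I=0

0.000000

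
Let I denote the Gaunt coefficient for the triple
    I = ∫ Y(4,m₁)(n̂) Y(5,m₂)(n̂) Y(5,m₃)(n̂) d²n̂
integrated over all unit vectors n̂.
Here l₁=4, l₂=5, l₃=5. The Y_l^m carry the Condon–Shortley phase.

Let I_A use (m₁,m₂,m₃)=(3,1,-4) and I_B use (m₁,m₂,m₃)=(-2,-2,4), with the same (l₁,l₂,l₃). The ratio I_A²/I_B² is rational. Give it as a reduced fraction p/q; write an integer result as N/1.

l's match ⇒ only the (l;m) 3-j factors differ between A and B.
A: triangle coeff Δ(4,5,5) = 1/3153150; Σ_t [0,1]: t=0:+1/103680 t=1:−1/17280 = -1/20736; (3j)²=10/429 [(4 5 5; 3 1 -4)], sign=+1
B: triangle coeff Δ(4,5,5) = 1/3153150; Σ_t [2,3]: t=2:+1/11520 t=3:−1/25920 = 1/20736; (3j)²=5/429 [(4 5 5; -2 -2 4)], sign=-1
I_A²/I_B² = (10/429)/(5/429) = 2/1

2/1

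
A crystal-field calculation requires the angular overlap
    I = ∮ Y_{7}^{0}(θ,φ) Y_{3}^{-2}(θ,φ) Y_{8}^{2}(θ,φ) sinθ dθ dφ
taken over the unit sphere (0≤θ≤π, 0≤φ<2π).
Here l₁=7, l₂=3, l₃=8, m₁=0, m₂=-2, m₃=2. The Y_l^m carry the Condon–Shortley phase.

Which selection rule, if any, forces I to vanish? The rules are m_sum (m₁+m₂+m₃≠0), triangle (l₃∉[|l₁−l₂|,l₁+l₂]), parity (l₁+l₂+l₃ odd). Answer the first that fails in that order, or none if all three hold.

Σmᵢ = 0  ✓
l₃∈[|l₁−l₂|,l₁+l₂]=[4,10], have l₃=8  ✓
Σlᵢ = 18 ⇒ even  ✓

none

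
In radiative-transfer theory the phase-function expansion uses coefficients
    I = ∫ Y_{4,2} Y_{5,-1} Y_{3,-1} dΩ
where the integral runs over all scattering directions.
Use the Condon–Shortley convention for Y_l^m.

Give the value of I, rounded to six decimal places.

Checks pass: Σm=0; 12 even; l₃=3∈[1,9].
(2·4+1)(2·5+1)(2·3+1) = 693
Δ: 6! 2! 4! / 13! → 1/180180
sum: t=2:+1/576 t=3:−1/144 t=4:+1/576 = -1/288
3j²(4 5 3; 0 0 0) = Δ·Π!·Σ² = 20/1001  (sign +1)
sum: t=0:+1/34560 t=1:−1/720 t=2:+1/384 = 43/34560
3j²(4 5 3; 2 -1 -1) = Δ·Π!·Σ² = 1849/180180  (sign +1)
combine: 4πI² = 693·20/1001·1849/180180 = 1849/13013
take √, sign +1: I = 0.10633465

0.106335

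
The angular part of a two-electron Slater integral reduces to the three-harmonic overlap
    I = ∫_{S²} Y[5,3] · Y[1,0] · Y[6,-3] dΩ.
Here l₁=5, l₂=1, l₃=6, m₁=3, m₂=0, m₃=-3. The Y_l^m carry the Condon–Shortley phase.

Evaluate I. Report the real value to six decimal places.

Checks pass: Σm=0; 12 even; l₃=6∈[4,6].
(2·5+1)(2·1+1)(2·6+1) = 429
Δ: 0! 10! 2! / 13! → 1/858
sum: t=0:+1/14400 = 1/14400
3j²(5 1 6; 0 0 0) = Δ·Π!·Σ² = 6/143  (sign +1)
sum: t=0:+1/80640 = 1/80640
3j²(5 1 6; 3 0 -3) = Δ·Π!·Σ² = 9/286  (sign -1)
combine: 4πI² = 429·6/143·9/286 = 81/143
take √, sign -1: I = -0.21230956

-0.212310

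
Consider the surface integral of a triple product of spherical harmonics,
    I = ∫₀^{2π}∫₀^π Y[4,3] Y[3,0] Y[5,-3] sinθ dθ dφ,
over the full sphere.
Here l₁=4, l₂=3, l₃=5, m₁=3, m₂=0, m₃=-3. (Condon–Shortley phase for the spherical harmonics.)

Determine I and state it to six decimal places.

Checks pass: Σm=0; 12 even; l₃=5∈[1,7].
(2·4+1)(2·3+1)(2·5+1) = 693
Δ: 2! 6! 4! / 13! → 1/180180
sum: t=0:+1/576 t=1:−1/144 t=2:+1/576 = -1/288
3j²(4 3 5; 0 0 0) = Δ·Π!·Σ² = 20/1001  (sign +1)
sum: t=0:+1/1440 t=1:−1/2880 = 1/2880
3j²(4 3 5; 3 0 -3) = Δ·Π!·Σ² = 7/715  (sign +1)
combine: 4πI² = 693·20/1001·7/715 = 252/1859
take √, sign +1: I = 0.10386175

0.103862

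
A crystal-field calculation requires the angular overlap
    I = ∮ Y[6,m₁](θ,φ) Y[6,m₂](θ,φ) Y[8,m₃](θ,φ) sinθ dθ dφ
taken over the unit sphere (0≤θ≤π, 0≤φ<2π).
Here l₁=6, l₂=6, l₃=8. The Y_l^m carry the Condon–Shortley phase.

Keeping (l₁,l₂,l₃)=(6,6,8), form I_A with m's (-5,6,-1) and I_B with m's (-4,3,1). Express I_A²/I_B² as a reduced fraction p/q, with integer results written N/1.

121/810

l's match ⇒ only the (l;m) 3-j factors differ between A and B.
A: triangle coeff Δ(6,6,8) = 1/1309458150; Σ_t [4,4]: t=4:+1/4877107200 = 1/4877107200; (3j)²=33/29393 [(6 6 8; -5 6 -1)], sign=-1
B: triangle coeff Δ(6,6,8) = 1/1309458150; Σ_t [2,4]: t=2:+1/812851200 t=3:−1/43545600 t=4:+1/24883200 = 1/54190080; (3j)²=2430/323323 [(6 6 8; -4 3 1)], sign=-1
I_A²/I_B² = (33/29393)/(2430/323323) = 121/810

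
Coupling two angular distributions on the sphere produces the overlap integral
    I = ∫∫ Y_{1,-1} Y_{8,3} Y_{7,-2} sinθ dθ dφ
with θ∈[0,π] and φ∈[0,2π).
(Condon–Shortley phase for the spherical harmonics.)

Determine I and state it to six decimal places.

-0.226917

Checks pass: Σm=0; 16 even; l₃=7∈[7,9].
(2·1+1)(2·8+1)(2·7+1) = 765
Δ: 2! 0! 14! / 17! → 1/2040
sum: t=1:−1/25401600 = -1/25401600
3j²(1 8 7; 0 0 0) = Δ·Π!·Σ² = 8/255  (sign +1)
sum: t=2:+1/87091200 = 1/87091200
3j²(1 8 7; -1 3 -2) = Δ·Π!·Σ² = 11/408  (sign -1)
combine: 4πI² = 765·8/255·11/408 = 11/17
take √, sign -1: I = -0.22691696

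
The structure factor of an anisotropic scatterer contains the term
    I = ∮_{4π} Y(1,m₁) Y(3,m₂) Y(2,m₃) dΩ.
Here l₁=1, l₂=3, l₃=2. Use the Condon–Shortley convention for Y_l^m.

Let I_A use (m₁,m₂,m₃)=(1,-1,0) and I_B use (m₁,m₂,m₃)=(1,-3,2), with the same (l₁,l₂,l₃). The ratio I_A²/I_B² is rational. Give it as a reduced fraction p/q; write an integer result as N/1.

Shared (l₁,l₂,l₃)=(1,3,2): N and (l;000)² cancel in I_A²/I_B².
A: Δ = 2!·0!·4!/7! = 1/105; Racah Σ t=0..0: t=0:+1/8 = 1/8; ⇒ 3j(1 3 2; 1 -1 0)² = 2/35, sgn +1
B: Δ = 2!·0!·4!/7! = 1/105; Racah Σ t=0..0: t=0:+1/48 = 1/48; ⇒ 3j(1 3 2; 1 -3 2)² = 1/7, sgn +1
I_A²/I_B² = (2/35)/(1/7) = 2/5

2/5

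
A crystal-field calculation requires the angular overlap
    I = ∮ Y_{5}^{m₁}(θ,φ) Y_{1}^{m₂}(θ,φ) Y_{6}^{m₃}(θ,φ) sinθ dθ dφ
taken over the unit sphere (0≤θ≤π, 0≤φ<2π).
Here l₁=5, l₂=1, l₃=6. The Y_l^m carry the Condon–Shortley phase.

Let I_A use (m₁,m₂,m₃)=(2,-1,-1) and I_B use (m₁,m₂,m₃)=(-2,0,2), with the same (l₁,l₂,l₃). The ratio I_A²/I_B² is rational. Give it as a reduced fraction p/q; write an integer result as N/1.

Same 5,1,6: normalisation and zero-m 3j drop out of the ratio.
A: Δ: 0! 10! 2! / 13! → 1/858; sum: t=0:+1/60480 = 1/60480; 3j²(5 1 6; 2 -1 -1) = Δ·Π!·Σ² = 5/429  (sign -1)
B: Δ: 0! 10! 2! / 13! → 1/858; sum: t=0:+1/30240 = 1/30240; 3j²(5 1 6; -2 0 2) = Δ·Π!·Σ² = 16/429  (sign +1)
I_A²/I_B² = (5/429)/(16/429) = 5/16

5/16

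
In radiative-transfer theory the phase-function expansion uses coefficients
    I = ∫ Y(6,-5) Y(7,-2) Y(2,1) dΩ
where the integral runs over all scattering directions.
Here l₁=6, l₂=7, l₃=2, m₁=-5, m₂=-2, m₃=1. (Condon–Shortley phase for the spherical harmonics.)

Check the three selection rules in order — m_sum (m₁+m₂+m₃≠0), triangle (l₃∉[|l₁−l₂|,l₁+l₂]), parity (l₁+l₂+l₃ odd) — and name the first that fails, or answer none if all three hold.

Σmᵢ = -6  ✗
l₃∈[|l₁−l₂|,l₁+l₂]=[1,13], have l₃=2
Σlᵢ = 15 ⇒ odd

m_sum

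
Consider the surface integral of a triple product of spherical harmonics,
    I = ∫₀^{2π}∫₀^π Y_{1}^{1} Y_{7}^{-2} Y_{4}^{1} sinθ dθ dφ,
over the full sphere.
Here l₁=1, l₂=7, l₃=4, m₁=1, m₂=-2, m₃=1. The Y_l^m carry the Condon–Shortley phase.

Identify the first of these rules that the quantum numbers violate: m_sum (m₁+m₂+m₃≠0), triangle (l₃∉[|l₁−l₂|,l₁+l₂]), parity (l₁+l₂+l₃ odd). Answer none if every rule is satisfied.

m₁+m₂+m₃ = 1 − 2 + 1 = 0  ✓
triangle: |1−7|=6 ≤ l₃=4 ≤ 1+7=8  ✗
parity: l₁+l₂+l₃ = 12 is even

triangle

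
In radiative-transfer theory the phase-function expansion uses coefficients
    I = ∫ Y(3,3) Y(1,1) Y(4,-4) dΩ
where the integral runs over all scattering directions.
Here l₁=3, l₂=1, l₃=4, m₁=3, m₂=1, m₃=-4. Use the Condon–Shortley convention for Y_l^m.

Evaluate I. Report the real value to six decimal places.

0.325735

Rules hold: Σm=0, L=8 even, 2≤4≤4.
N = 7·3·9 = 189
Δ = 0!·6!·2!/9! = 1/252
Racah Σ t=0..0: t=0:+1/36 = 1/36
⇒ 3j(3 1 4; 0 0 0)² = 4/63, sgn +1
Racah Σ t=0..0: t=0:+1/1440 = 1/1440
⇒ 3j(3 1 4; 3 1 -4)² = 1/9, sgn +1
4πI² = N·(3j₀)²·(3jₘ)² = 4/3
I = +1·√(1.33333/4π) = 0.32573501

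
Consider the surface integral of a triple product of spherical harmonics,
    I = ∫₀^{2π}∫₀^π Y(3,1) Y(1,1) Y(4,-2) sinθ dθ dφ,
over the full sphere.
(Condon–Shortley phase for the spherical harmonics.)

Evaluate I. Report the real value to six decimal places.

0.238414

Rules hold: Σm=0, L=8 even, 2≤4≤4.
N = 7·3·9 = 189
Δ = 0!·6!·2!/9! = 1/252
Racah Σ t=0..0: t=0:+1/36 = 1/36
⇒ 3j(3 1 4; 0 0 0)² = 4/63, sgn +1
Racah Σ t=0..0: t=0:+1/96 = 1/96
⇒ 3j(3 1 4; 1 1 -2)² = 5/84, sgn +1
4πI² = N·(3j₀)²·(3jₘ)² = 5/7
I = +1·√(0.714286/4π) = 0.23841361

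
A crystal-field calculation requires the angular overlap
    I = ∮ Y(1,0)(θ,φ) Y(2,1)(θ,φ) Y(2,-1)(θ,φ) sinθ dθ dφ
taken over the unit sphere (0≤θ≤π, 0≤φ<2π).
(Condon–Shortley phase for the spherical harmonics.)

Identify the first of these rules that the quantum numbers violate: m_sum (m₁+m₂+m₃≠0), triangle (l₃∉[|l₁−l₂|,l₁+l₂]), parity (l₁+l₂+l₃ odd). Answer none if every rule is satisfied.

Σmᵢ = 0  ✓
l₃∈[|l₁−l₂|,l₁+l₂]=[1,3], have l₃=2  ✓
Σlᵢ = 5 ⇒ odd  ✗

parity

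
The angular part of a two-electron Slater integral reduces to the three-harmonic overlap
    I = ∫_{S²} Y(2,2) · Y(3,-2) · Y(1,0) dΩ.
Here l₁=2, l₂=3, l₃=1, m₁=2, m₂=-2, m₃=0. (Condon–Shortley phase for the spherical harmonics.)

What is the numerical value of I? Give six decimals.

Rules hold: Σm=0, L=6 even, 1≤1≤5.
N = 5·7·3 = 105
Δ = 4!·0!·2!/7! = 1/105
Racah Σ t=2..2: t=2:+1/4 = 1/4
⇒ 3j(2 3 1; 0 0 0)² = 3/35, sgn -1
Racah Σ t=0..0: t=0:+1/24 = 1/24
⇒ 3j(2 3 1; 2 -2 0)² = 1/21, sgn -1
4πI² = N·(3j₀)²·(3jₘ)² = 3/7
I = +1·√(0.428571/4π) = 0.18467439

0.184674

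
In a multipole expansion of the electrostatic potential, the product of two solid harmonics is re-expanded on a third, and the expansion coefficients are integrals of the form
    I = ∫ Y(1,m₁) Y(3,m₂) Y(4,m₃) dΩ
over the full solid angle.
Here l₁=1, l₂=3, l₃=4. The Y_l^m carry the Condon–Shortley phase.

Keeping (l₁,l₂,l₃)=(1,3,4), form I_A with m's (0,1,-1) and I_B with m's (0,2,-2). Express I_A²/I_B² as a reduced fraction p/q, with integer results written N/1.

l's match ⇒ only the (l;m) 3-j factors differ between A and B.
A: triangle coeff Δ(1,3,4) = 1/252; Σ_t [0,0]: t=0:+1/48 = 1/48; (3j)²=5/84 [(1 3 4; 0 1 -1)], sign=-1
B: triangle coeff Δ(1,3,4) = 1/252; Σ_t [0,0]: t=0:+1/120 = 1/120; (3j)²=1/21 [(1 3 4; 0 2 -2)], sign=+1
I_A²/I_B² = (5/84)/(1/21) = 5/4

5/4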